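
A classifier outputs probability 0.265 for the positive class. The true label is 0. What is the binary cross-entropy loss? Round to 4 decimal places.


For y=0: Loss = -log(1-p)
= -log(1 - 0.265)
= -log(0.735)
= -(-0.3079)
= 0.3079

0.3079


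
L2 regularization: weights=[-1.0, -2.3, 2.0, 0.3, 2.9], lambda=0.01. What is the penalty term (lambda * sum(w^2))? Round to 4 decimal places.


Squaring each weight:
(-1.0)^2 = 1.0
(-2.3)^2 = 5.29
2.0^2 = 4.0
0.3^2 = 0.09
2.9^2 = 8.41
Sum of squares = 18.79
Penalty = 0.01 * 18.79 = 0.1879

0.1879


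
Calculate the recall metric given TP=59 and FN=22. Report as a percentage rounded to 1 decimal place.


Recall = TP / (TP + FN) * 100
= 59 / (59 + 22)
= 59 / 81
= 0.7284
= 72.8%

72.8


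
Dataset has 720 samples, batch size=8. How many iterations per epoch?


Iterations per epoch = dataset_size / batch_size
= 720 / 8
= 90

90


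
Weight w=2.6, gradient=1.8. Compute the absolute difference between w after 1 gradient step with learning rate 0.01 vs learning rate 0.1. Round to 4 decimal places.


With lr=0.01: w_new = 2.6 - 0.01 * 1.8 = 2.582
With lr=0.1: w_new = 2.6 - 0.1 * 1.8 = 2.42
Absolute difference = |2.582 - 2.42|
= 0.1620

0.1620


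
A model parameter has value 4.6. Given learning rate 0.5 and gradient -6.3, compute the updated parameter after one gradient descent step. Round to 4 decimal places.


w_new = w_old - lr * gradient
= 4.6 - 0.5 * -6.3
= 4.6 - (-3.15)
= 7.7500

7.7500


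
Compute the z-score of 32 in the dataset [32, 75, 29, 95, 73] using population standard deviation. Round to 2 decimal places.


Mean = (32 + 75 + 29 + 95 + 73) / 5 = 60.8
Variance = sum((x_i - mean)^2) / n = 672.16
Std = sqrt(672.16) = 25.926
Z = (x - mean) / std
= (32 - 60.8) / 25.926
= -28.8 / 25.926
= -1.11

-1.11


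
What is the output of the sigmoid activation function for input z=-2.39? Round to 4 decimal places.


sigmoid(z) = 1 / (1 + exp(-z))
exp(-(-2.39)) = exp(2.39) = 10.9135
1 + 10.9135 = 11.9135
1 / 11.9135 = 0.0839

0.0839


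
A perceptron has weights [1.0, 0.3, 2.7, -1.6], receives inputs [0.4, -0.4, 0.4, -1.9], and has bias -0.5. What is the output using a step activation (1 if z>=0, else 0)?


z = w . x + b
= 1.0*0.4 + 0.3*-0.4 + 2.7*0.4 + -1.6*-1.9 + -0.5
= 0.4 + -0.12 + 1.08 + 3.04 + -0.5
= 4.4 + -0.5
= 3.9
Since z = 3.9 >= 0, output = 1

1


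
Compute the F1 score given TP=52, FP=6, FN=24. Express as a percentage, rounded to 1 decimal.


Precision = TP / (TP + FP) = 52 / 58 = 0.8966
Recall = TP / (TP + FN) = 52 / 76 = 0.6842
F1 = 2 * P * R / (P + R)
= 2 * 0.8966 * 0.6842 / (0.8966 + 0.6842)
= 1.2269 / 1.5808
= 0.7761
As percentage: 77.6%

77.6


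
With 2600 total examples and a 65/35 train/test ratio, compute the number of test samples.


Train samples = 2600 * 65% = 1690
Test samples = 2600 - 1690
= 910

910


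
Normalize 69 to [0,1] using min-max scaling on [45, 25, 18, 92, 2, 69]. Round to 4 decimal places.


Min = 2, Max = 92
Range = 92 - 2 = 90
Scaled = (x - min) / (max - min)
= (69 - 2) / 90
= 67 / 90
= 0.7444

0.7444


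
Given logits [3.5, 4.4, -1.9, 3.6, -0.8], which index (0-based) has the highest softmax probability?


Softmax is a monotonic transformation, so it preserves the argmax.
We need to find the index of the maximum logit.
Index 0: 3.5
Index 1: 4.4
Index 2: -1.9
Index 3: 3.6
Index 4: -0.8
Maximum logit = 4.4 at index 1

1


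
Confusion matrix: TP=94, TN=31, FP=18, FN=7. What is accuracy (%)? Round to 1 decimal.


Accuracy = (TP + TN) / (TP + TN + FP + FN) * 100
= (94 + 31) / (94 + 31 + 18 + 7)
= 125 / 150
= 0.8333
= 83.3%

83.3


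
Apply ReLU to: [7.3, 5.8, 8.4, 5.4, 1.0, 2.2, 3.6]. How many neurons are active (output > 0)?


ReLU(x) = max(0, x) for each element:
ReLU(7.3) = 7.3
ReLU(5.8) = 5.8
ReLU(8.4) = 8.4
ReLU(5.4) = 5.4
ReLU(1.0) = 1.0
ReLU(2.2) = 2.2
ReLU(3.6) = 3.6
Active neurons (>0): 7

7


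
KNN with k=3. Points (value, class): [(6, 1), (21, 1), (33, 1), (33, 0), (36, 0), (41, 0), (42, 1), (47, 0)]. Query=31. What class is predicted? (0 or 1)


Distances from query 31:
Point 33 (class 0): distance = 2
Point 33 (class 1): distance = 2
Point 36 (class 0): distance = 5
K=3 nearest neighbors: classes = [0, 1, 0]
Votes for class 1: 1 / 3
Majority vote => class 0

0


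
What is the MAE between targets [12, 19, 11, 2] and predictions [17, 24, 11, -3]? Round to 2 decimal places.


Absolute errors: [5, 5, 0, 5]
Sum of absolute errors = 15
MAE = 15 / 4 = 3.75

3.75


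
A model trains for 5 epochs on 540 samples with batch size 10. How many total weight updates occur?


Iterations per epoch = 540 / 10 = 54
Total updates = iterations_per_epoch * epochs
= 54 * 5
= 270

270


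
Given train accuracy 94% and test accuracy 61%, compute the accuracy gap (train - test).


Gap = train_accuracy - test_accuracy
= 94 - 61
= 33%
This large gap strongly indicates overfitting.

33


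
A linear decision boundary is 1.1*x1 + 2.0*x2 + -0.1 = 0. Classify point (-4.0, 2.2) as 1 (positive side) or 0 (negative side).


Compute 1.1 * -4.0 + 2.0 * 2.2 + -0.1
= -4.4 + 4.4 + -0.1
= -0.1
Since -0.1 < 0, the point is on the negative side.

0


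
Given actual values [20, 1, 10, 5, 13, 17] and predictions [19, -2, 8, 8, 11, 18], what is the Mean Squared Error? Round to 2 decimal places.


Differences: [1, 3, 2, -3, 2, -1]
Squared errors: [1, 9, 4, 9, 4, 1]
Sum of squared errors = 28
MSE = 28 / 6 = 4.67

4.67


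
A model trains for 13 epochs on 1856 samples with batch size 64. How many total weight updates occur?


Iterations per epoch = 1856 / 64 = 29
Total updates = iterations_per_epoch * epochs
= 29 * 13
= 377

377


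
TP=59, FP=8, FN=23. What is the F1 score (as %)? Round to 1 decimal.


Precision = TP / (TP + FP) = 59 / 67 = 0.8806
Recall = TP / (TP + FN) = 59 / 82 = 0.7195
F1 = 2 * P * R / (P + R)
= 2 * 0.8806 * 0.7195 / (0.8806 + 0.7195)
= 1.2672 / 1.6001
= 0.7919
As percentage: 79.2%

79.2


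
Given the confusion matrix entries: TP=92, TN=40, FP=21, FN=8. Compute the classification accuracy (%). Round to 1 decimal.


Accuracy = (TP + TN) / (TP + TN + FP + FN) * 100
= (92 + 40) / (92 + 40 + 21 + 8)
= 132 / 161
= 0.8199
= 82.0%

82.0


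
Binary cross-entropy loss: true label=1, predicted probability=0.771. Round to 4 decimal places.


For y=1: Loss = -log(p)
= -log(0.771)
= -(-0.2601)
= 0.2601

0.2601


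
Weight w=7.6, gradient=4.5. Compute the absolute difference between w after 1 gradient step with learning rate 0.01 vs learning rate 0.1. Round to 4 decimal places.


With lr=0.01: w_new = 7.6 - 0.01 * 4.5 = 7.555
With lr=0.1: w_new = 7.6 - 0.1 * 4.5 = 7.15
Absolute difference = |7.555 - 7.15|
= 0.4050

0.4050


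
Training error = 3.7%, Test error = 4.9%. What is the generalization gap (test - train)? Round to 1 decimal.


Generalization gap = test_error - train_error
= 4.9 - 3.7
= 1.2%
A small gap suggests good generalization.

1.2


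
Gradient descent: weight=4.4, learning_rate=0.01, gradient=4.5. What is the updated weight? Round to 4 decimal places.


w_new = w_old - lr * gradient
= 4.4 - 0.01 * 4.5
= 4.4 - (0.045)
= 4.3550

4.3550


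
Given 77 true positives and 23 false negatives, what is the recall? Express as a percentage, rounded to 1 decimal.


Recall = TP / (TP + FN) * 100
= 77 / (77 + 23)
= 77 / 100
= 0.77
= 77.0%

77.0


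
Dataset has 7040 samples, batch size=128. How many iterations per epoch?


Iterations per epoch = dataset_size / batch_size
= 7040 / 128
= 55

55


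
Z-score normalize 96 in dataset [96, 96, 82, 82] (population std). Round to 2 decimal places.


Mean = (96 + 96 + 82 + 82) / 4 = 89.0
Variance = sum((x_i - mean)^2) / n = 49.0
Std = sqrt(49.0) = 7.0
Z = (x - mean) / std
= (96 - 89.0) / 7.0
= 7.0 / 7.0
= 1.00

1.00


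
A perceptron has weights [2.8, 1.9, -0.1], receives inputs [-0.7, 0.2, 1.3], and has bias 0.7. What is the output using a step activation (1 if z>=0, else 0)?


z = w . x + b
= 2.8*-0.7 + 1.9*0.2 + -0.1*1.3 + 0.7
= -1.96 + 0.38 + -0.13 + 0.7
= -1.71 + 0.7
= -1.01
Since z = -1.01 < 0, output = 0

0


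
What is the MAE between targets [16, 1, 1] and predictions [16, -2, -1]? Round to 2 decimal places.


Absolute errors: [0, 3, 2]
Sum of absolute errors = 5
MAE = 5 / 3 = 1.67

1.67


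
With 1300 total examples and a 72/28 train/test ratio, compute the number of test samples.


Train samples = 1300 * 72% = 936
Test samples = 1300 - 936
= 364

364


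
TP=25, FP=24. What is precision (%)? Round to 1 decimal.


Precision = TP / (TP + FP) * 100
= 25 / (25 + 24)
= 25 / 49
= 0.5102
= 51.0%

51.0


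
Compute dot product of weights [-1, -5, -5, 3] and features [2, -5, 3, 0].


Element-wise products:
-1 * 2 = -2
-5 * -5 = 25
-5 * 3 = -15
3 * 0 = 0
Sum = -2 + 25 + -15 + 0
= 8

8


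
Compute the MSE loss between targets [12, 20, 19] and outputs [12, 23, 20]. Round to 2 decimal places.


Differences: [0, -3, -1]
Squared errors: [0, 9, 1]
Sum of squared errors = 10
MSE = 10 / 3 = 3.33

3.33


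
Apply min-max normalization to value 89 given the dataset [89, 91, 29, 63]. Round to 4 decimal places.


Min = 29, Max = 91
Range = 91 - 29 = 62
Scaled = (x - min) / (max - min)
= (89 - 29) / 62
= 60 / 62
= 0.9677

0.9677


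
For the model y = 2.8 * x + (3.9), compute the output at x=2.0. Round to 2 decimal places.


y = 2.8 * 2.0 + (3.9)
= 5.6 + (3.9)
= 9.50

9.50


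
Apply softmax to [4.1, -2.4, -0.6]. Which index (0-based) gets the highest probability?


Softmax is a monotonic transformation, so it preserves the argmax.
We need to find the index of the maximum logit.
Index 0: 4.1
Index 1: -2.4
Index 2: -0.6
Maximum logit = 4.1 at index 0

0


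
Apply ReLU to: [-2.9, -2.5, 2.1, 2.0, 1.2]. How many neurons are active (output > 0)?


ReLU(x) = max(0, x) for each element:
ReLU(-2.9) = 0
ReLU(-2.5) = 0
ReLU(2.1) = 2.1
ReLU(2.0) = 2.0
ReLU(1.2) = 1.2
Active neurons (>0): 3

3


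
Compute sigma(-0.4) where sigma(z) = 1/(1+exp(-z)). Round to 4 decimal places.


sigmoid(z) = 1 / (1 + exp(-z))
exp(-(-0.4)) = exp(0.4) = 1.4918
1 + 1.4918 = 2.4918
1 / 2.4918 = 0.4013

0.4013


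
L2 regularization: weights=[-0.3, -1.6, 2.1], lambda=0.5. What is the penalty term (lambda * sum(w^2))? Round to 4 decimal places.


Squaring each weight:
(-0.3)^2 = 0.09
(-1.6)^2 = 2.56
2.1^2 = 4.41
Sum of squares = 7.06
Penalty = 0.5 * 7.06 = 3.5300

3.5300


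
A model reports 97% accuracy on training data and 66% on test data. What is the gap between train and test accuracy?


Gap = train_accuracy - test_accuracy
= 97 - 66
= 31%
This large gap strongly indicates overfitting.

31


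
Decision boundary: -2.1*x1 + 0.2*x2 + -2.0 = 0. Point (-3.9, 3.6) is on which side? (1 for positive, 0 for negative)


Compute -2.1 * -3.9 + 0.2 * 3.6 + -2.0
= 8.19 + 0.72 + -2.0
= 6.91
Since 6.91 >= 0, the point is on the positive side.

1


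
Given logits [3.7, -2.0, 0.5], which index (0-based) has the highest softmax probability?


Softmax is a monotonic transformation, so it preserves the argmax.
We need to find the index of the maximum logit.
Index 0: 3.7
Index 1: -2.0
Index 2: 0.5
Maximum logit = 3.7 at index 0

0


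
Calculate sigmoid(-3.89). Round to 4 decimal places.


sigmoid(z) = 1 / (1 + exp(-z))
exp(-(-3.89)) = exp(3.89) = 48.9109
1 + 48.9109 = 49.9109
1 / 49.9109 = 0.0200

0.0200


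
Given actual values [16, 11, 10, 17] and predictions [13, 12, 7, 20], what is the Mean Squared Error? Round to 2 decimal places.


Differences: [3, -1, 3, -3]
Squared errors: [9, 1, 9, 9]
Sum of squared errors = 28
MSE = 28 / 4 = 7.00

7.00


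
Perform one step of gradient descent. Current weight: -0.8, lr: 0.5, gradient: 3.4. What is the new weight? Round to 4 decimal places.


w_new = w_old - lr * gradient
= -0.8 - 0.5 * 3.4
= -0.8 - (1.7)
= -2.5000

-2.5000


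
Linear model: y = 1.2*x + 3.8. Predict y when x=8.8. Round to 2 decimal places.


y = 1.2 * 8.8 + (3.8)
= 10.56 + (3.8)
= 14.36

14.36


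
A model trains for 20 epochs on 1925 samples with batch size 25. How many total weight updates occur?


Iterations per epoch = 1925 / 25 = 77
Total updates = iterations_per_epoch * epochs
= 77 * 20
= 1540

1540


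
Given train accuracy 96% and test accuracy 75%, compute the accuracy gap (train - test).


Gap = train_accuracy - test_accuracy
= 96 - 75
= 21%
This large gap strongly indicates overfitting.

21


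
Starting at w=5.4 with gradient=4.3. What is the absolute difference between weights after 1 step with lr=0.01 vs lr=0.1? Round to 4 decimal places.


With lr=0.01: w_new = 5.4 - 0.01 * 4.3 = 5.357
With lr=0.1: w_new = 5.4 - 0.1 * 4.3 = 4.97
Absolute difference = |5.357 - 4.97|
= 0.3870

0.3870


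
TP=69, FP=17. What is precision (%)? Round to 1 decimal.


Precision = TP / (TP + FP) * 100
= 69 / (69 + 17)
= 69 / 86
= 0.8023
= 80.2%

80.2


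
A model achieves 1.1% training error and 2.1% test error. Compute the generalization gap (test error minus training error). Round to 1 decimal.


Generalization gap = test_error - train_error
= 2.1 - 1.1
= 1.0%
A small gap suggests good generalization.

1.0


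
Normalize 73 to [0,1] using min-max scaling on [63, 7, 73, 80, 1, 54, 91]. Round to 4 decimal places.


Min = 1, Max = 91
Range = 91 - 1 = 90
Scaled = (x - min) / (max - min)
= (73 - 1) / 90
= 72 / 90
= 0.8000

0.8000


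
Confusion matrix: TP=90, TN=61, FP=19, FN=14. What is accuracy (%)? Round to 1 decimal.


Accuracy = (TP + TN) / (TP + TN + FP + FN) * 100
= (90 + 61) / (90 + 61 + 19 + 14)
= 151 / 184
= 0.8207
= 82.1%

82.1


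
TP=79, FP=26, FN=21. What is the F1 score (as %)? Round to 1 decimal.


Precision = TP / (TP + FP) = 79 / 105 = 0.7524
Recall = TP / (TP + FN) = 79 / 100 = 0.79
F1 = 2 * P * R / (P + R)
= 2 * 0.7524 * 0.79 / (0.7524 + 0.79)
= 1.1888 / 1.5424
= 0.7707
As percentage: 77.1%

77.1


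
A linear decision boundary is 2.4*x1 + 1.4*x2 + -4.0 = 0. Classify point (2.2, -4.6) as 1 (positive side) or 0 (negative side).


Compute 2.4 * 2.2 + 1.4 * -4.6 + -4.0
= 5.28 + -6.44 + -4.0
= -5.16
Since -5.16 < 0, the point is on the negative side.

0


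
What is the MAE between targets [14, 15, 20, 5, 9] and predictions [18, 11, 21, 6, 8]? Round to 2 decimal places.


Absolute errors: [4, 4, 1, 1, 1]
Sum of absolute errors = 11
MAE = 11 / 5 = 2.20

2.20


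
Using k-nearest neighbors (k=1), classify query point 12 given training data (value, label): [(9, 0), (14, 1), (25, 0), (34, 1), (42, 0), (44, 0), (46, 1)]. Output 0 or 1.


Distances from query 12:
Point 14 (class 1): distance = 2
K=1 nearest neighbors: classes = [1]
Votes for class 1: 1 / 1
Majority vote => class 1

1


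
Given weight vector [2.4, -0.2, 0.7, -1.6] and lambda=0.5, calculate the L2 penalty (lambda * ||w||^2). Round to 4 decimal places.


Squaring each weight:
2.4^2 = 5.76
(-0.2)^2 = 0.04
0.7^2 = 0.49
(-1.6)^2 = 2.56
Sum of squares = 8.85
Penalty = 0.5 * 8.85 = 4.4250

4.4250


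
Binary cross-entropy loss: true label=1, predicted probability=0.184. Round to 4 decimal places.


For y=1: Loss = -log(p)
= -log(0.184)
= -(-1.6928)
= 1.6928

1.6928


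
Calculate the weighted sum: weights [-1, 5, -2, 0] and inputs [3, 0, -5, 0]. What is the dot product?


Element-wise products:
-1 * 3 = -3
5 * 0 = 0
-2 * -5 = 10
0 * 0 = 0
Sum = -3 + 0 + 10 + 0
= 7

7


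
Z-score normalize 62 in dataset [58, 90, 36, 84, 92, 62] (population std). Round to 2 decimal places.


Mean = (58 + 90 + 36 + 84 + 92 + 62) / 6 = 70.3333
Variance = sum((x_i - mean)^2) / n = 407.2222
Std = sqrt(407.2222) = 20.1797
Z = (x - mean) / std
= (62 - 70.3333) / 20.1797
= -8.3333 / 20.1797
= -0.41

-0.41


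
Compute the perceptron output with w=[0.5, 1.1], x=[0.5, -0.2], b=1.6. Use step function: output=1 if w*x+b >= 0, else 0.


z = w . x + b
= 0.5*0.5 + 1.1*-0.2 + 1.6
= 0.25 + -0.22 + 1.6
= 0.03 + 1.6
= 1.63
Since z = 1.63 >= 0, output = 1

1


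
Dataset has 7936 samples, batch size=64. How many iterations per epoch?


Iterations per epoch = dataset_size / batch_size
= 7936 / 64
= 124

124


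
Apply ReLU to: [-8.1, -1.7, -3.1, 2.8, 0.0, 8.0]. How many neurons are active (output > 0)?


ReLU(x) = max(0, x) for each element:
ReLU(-8.1) = 0
ReLU(-1.7) = 0
ReLU(-3.1) = 0
ReLU(2.8) = 2.8
ReLU(0.0) = 0
ReLU(8.0) = 8.0
Active neurons (>0): 2

2


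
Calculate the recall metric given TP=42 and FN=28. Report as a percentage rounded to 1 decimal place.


Recall = TP / (TP + FN) * 100
= 42 / (42 + 28)
= 42 / 70
= 0.6
= 60.0%

60.0


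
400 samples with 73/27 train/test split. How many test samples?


Train samples = 400 * 73% = 292
Test samples = 400 - 292
= 108

108


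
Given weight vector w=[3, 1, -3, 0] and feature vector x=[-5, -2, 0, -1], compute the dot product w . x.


Element-wise products:
3 * -5 = -15
1 * -2 = -2
-3 * 0 = 0
0 * -1 = 0
Sum = -15 + -2 + 0 + 0
= -17

-17


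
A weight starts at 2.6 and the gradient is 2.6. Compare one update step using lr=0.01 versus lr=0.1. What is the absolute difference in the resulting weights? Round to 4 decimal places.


With lr=0.01: w_new = 2.6 - 0.01 * 2.6 = 2.574
With lr=0.1: w_new = 2.6 - 0.1 * 2.6 = 2.34
Absolute difference = |2.574 - 2.34|
= 0.2340

0.2340


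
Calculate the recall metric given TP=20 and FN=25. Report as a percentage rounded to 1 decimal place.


Recall = TP / (TP + FN) * 100
= 20 / (20 + 25)
= 20 / 45
= 0.4444
= 44.4%

44.4


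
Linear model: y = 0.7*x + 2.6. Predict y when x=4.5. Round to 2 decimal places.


y = 0.7 * 4.5 + (2.6)
= 3.15 + (2.6)
= 5.75

5.75


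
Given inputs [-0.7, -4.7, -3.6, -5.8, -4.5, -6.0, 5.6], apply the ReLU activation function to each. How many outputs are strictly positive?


ReLU(x) = max(0, x) for each element:
ReLU(-0.7) = 0
ReLU(-4.7) = 0
ReLU(-3.6) = 0
ReLU(-5.8) = 0
ReLU(-4.5) = 0
ReLU(-6.0) = 0
ReLU(5.6) = 5.6
Active neurons (>0): 1

1


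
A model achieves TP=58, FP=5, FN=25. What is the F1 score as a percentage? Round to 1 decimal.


Precision = TP / (TP + FP) = 58 / 63 = 0.9206
Recall = TP / (TP + FN) = 58 / 83 = 0.6988
F1 = 2 * P * R / (P + R)
= 2 * 0.9206 * 0.6988 / (0.9206 + 0.6988)
= 1.2867 / 1.6194
= 0.7945
As percentage: 79.5%

79.5


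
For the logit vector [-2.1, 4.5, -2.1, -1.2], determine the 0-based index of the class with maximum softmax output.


Softmax is a monotonic transformation, so it preserves the argmax.
We need to find the index of the maximum logit.
Index 0: -2.1
Index 1: 4.5
Index 2: -2.1
Index 3: -1.2
Maximum logit = 4.5 at index 1

1


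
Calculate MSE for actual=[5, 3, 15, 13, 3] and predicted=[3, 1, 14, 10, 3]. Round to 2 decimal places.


Differences: [2, 2, 1, 3, 0]
Squared errors: [4, 4, 1, 9, 0]
Sum of squared errors = 18
MSE = 18 / 5 = 3.60

3.60


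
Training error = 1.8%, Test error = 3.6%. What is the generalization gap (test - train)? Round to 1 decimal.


Generalization gap = test_error - train_error
= 3.6 - 1.8
= 1.8%
A small gap suggests good generalization.

1.8


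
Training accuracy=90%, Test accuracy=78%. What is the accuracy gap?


Gap = train_accuracy - test_accuracy
= 90 - 78
= 12%
This gap suggests the model is overfitting.

12


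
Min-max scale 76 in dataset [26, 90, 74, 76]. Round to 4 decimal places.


Min = 26, Max = 90
Range = 90 - 26 = 64
Scaled = (x - min) / (max - min)
= (76 - 26) / 64
= 50 / 64
= 0.7813

0.7813


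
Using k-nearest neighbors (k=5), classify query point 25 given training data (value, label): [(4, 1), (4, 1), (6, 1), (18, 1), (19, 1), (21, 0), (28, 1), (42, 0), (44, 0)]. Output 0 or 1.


Distances from query 25:
Point 28 (class 1): distance = 3
Point 21 (class 0): distance = 4
Point 19 (class 1): distance = 6
Point 18 (class 1): distance = 7
Point 42 (class 0): distance = 17
K=5 nearest neighbors: classes = [1, 0, 1, 1, 0]
Votes for class 1: 3 / 5
Majority vote => class 1

1


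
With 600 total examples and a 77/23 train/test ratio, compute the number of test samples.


Train samples = 600 * 77% = 462
Test samples = 600 - 462
= 138

138


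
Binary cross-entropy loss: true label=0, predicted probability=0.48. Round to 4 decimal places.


For y=0: Loss = -log(1-p)
= -log(1 - 0.48)
= -log(0.52)
= -(-0.6539)
= 0.6539

0.6539


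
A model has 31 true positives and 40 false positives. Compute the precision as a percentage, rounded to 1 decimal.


Precision = TP / (TP + FP) * 100
= 31 / (31 + 40)
= 31 / 71
= 0.4366
= 43.7%

43.7


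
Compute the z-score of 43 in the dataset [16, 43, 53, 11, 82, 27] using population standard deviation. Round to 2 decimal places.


Mean = (16 + 43 + 53 + 11 + 82 + 27) / 6 = 38.6667
Variance = sum((x_i - mean)^2) / n = 586.2222
Std = sqrt(586.2222) = 24.212
Z = (x - mean) / std
= (43 - 38.6667) / 24.212
= 4.3333 / 24.212
= 0.18

0.18


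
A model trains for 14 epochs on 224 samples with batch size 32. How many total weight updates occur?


Iterations per epoch = 224 / 32 = 7
Total updates = iterations_per_epoch * epochs
= 7 * 14
= 98

98


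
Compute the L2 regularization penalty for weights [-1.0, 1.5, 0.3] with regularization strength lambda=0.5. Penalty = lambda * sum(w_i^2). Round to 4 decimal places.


Squaring each weight:
(-1.0)^2 = 1.0
1.5^2 = 2.25
0.3^2 = 0.09
Sum of squares = 3.34
Penalty = 0.5 * 3.34 = 1.6700

1.6700


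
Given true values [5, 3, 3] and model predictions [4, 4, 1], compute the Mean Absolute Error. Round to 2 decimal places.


Absolute errors: [1, 1, 2]
Sum of absolute errors = 4
MAE = 4 / 3 = 1.33

1.33


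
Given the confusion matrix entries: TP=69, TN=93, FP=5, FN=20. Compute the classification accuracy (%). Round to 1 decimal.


Accuracy = (TP + TN) / (TP + TN + FP + FN) * 100
= (69 + 93) / (69 + 93 + 5 + 20)
= 162 / 187
= 0.8663
= 86.6%

86.6


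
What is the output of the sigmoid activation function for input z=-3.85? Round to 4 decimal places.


sigmoid(z) = 1 / (1 + exp(-z))
exp(-(-3.85)) = exp(3.85) = 46.9931
1 + 46.9931 = 47.9931
1 / 47.9931 = 0.0208

0.0208


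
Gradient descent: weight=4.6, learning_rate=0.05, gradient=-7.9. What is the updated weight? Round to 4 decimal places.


w_new = w_old - lr * gradient
= 4.6 - 0.05 * -7.9
= 4.6 - (-0.395)
= 4.9950

4.9950


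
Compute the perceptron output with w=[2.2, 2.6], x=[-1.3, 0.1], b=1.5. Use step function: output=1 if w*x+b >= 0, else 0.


z = w . x + b
= 2.2*-1.3 + 2.6*0.1 + 1.5
= -2.86 + 0.26 + 1.5
= -2.6 + 1.5
= -1.1
Since z = -1.1 < 0, output = 0

0


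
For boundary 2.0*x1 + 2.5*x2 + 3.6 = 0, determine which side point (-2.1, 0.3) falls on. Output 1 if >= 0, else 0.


Compute 2.0 * -2.1 + 2.5 * 0.3 + 3.6
= -4.2 + 0.75 + 3.6
= 0.15
Since 0.15 >= 0, the point is on the positive side.

1


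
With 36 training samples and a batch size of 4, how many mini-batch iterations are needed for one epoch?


Iterations per epoch = dataset_size / batch_size
= 36 / 4
= 9

9


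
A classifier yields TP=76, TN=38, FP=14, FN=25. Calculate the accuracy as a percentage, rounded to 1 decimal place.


Accuracy = (TP + TN) / (TP + TN + FP + FN) * 100
= (76 + 38) / (76 + 38 + 14 + 25)
= 114 / 153
= 0.7451
= 74.5%

74.5


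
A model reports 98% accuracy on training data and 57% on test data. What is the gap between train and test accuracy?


Gap = train_accuracy - test_accuracy
= 98 - 57
= 41%
This large gap strongly indicates overfitting.

41


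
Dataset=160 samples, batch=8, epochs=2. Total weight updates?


Iterations per epoch = 160 / 8 = 20
Total updates = iterations_per_epoch * epochs
= 20 * 2
= 40

40


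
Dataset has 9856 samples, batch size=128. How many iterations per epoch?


Iterations per epoch = dataset_size / batch_size
= 9856 / 128
= 77

77


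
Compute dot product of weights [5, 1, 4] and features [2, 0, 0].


Element-wise products:
5 * 2 = 10
1 * 0 = 0
4 * 0 = 0
Sum = 10 + 0 + 0
= 10

10


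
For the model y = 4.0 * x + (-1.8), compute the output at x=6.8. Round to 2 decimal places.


y = 4.0 * 6.8 + (-1.8)
= 27.2 + (-1.8)
= 25.40

25.40


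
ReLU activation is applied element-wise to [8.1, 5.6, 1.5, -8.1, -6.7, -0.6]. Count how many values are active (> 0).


ReLU(x) = max(0, x) for each element:
ReLU(8.1) = 8.1
ReLU(5.6) = 5.6
ReLU(1.5) = 1.5
ReLU(-8.1) = 0
ReLU(-6.7) = 0
ReLU(-0.6) = 0
Active neurons (>0): 3

3


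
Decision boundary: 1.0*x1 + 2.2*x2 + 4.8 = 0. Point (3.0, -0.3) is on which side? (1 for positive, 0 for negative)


Compute 1.0 * 3.0 + 2.2 * -0.3 + 4.8
= 3.0 + -0.66 + 4.8
= 7.14
Since 7.14 >= 0, the point is on the positive side.

1


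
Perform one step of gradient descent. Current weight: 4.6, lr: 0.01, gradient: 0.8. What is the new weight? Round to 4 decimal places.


w_new = w_old - lr * gradient
= 4.6 - 0.01 * 0.8
= 4.6 - (0.008)
= 4.5920

4.5920


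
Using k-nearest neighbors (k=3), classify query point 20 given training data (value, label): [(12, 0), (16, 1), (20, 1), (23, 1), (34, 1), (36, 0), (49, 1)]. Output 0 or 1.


Distances from query 20:
Point 20 (class 1): distance = 0
Point 23 (class 1): distance = 3
Point 16 (class 1): distance = 4
K=3 nearest neighbors: classes = [1, 1, 1]
Votes for class 1: 3 / 3
Majority vote => class 1

1


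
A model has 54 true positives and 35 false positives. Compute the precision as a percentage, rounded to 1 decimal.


Precision = TP / (TP + FP) * 100
= 54 / (54 + 35)
= 54 / 89
= 0.6067
= 60.7%

60.7


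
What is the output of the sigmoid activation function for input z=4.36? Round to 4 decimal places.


sigmoid(z) = 1 / (1 + exp(-z))
exp(-(4.36)) = exp(-4.36) = 0.0128
1 + 0.0128 = 1.0128
1 / 1.0128 = 0.9874

0.9874


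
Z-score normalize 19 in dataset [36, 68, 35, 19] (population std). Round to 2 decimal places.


Mean = (36 + 68 + 35 + 19) / 4 = 39.5
Variance = sum((x_i - mean)^2) / n = 316.25
Std = sqrt(316.25) = 17.7834
Z = (x - mean) / std
= (19 - 39.5) / 17.7834
= -20.5 / 17.7834
= -1.15

-1.15


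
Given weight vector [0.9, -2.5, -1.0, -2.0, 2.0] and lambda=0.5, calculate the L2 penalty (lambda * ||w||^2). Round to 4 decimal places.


Squaring each weight:
0.9^2 = 0.81
(-2.5)^2 = 6.25
(-1.0)^2 = 1.0
(-2.0)^2 = 4.0
2.0^2 = 4.0
Sum of squares = 16.06
Penalty = 0.5 * 16.06 = 8.0300

8.0300


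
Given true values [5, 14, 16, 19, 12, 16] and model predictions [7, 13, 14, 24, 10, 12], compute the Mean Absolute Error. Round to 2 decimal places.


Absolute errors: [2, 1, 2, 5, 2, 4]
Sum of absolute errors = 16
MAE = 16 / 6 = 2.67

2.67


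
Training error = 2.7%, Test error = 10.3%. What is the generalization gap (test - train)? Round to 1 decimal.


Generalization gap = test_error - train_error
= 10.3 - 2.7
= 7.6%
A moderate gap.

7.6


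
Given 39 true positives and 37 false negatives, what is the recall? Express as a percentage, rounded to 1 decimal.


Recall = TP / (TP + FN) * 100
= 39 / (39 + 37)
= 39 / 76
= 0.5132
= 51.3%

51.3


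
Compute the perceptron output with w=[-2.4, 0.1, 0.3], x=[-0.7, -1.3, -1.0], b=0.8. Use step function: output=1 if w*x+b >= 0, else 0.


z = w . x + b
= -2.4*-0.7 + 0.1*-1.3 + 0.3*-1.0 + 0.8
= 1.68 + -0.13 + -0.3 + 0.8
= 1.25 + 0.8
= 2.05
Since z = 2.05 >= 0, output = 1

1


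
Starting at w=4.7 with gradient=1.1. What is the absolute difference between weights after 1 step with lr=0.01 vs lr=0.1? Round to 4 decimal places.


With lr=0.01: w_new = 4.7 - 0.01 * 1.1 = 4.689
With lr=0.1: w_new = 4.7 - 0.1 * 1.1 = 4.59
Absolute difference = |4.689 - 4.59|
= 0.0990

0.0990


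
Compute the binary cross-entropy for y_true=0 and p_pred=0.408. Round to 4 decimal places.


For y=0: Loss = -log(1-p)
= -log(1 - 0.408)
= -log(0.592)
= -(-0.5242)
= 0.5242

0.5242


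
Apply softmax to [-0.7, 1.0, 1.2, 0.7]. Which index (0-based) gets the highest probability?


Softmax is a monotonic transformation, so it preserves the argmax.
We need to find the index of the maximum logit.
Index 0: -0.7
Index 1: 1.0
Index 2: 1.2
Index 3: 0.7
Maximum logit = 1.2 at index 2

2


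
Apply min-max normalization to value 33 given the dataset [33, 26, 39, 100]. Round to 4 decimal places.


Min = 26, Max = 100
Range = 100 - 26 = 74
Scaled = (x - min) / (max - min)
= (33 - 26) / 74
= 7 / 74
= 0.0946

0.0946


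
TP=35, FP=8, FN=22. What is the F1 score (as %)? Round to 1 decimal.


Precision = TP / (TP + FP) = 35 / 43 = 0.814
Recall = TP / (TP + FN) = 35 / 57 = 0.614
F1 = 2 * P * R / (P + R)
= 2 * 0.814 * 0.614 / (0.814 + 0.614)
= 0.9996 / 1.428
= 0.7
As percentage: 70.0%

70.0


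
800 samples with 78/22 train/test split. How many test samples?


Train samples = 800 * 78% = 624
Test samples = 800 - 624
= 176

176


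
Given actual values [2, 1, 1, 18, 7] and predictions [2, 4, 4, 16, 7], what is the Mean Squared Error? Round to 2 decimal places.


Differences: [0, -3, -3, 2, 0]
Squared errors: [0, 9, 9, 4, 0]
Sum of squared errors = 22
MSE = 22 / 5 = 4.40

4.40


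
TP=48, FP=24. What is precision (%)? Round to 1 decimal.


Precision = TP / (TP + FP) * 100
= 48 / (48 + 24)
= 48 / 72
= 0.6667
= 66.7%

66.7


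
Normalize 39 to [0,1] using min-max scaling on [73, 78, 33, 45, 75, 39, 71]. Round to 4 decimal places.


Min = 33, Max = 78
Range = 78 - 33 = 45
Scaled = (x - min) / (max - min)
= (39 - 33) / 45
= 6 / 45
= 0.1333

0.1333


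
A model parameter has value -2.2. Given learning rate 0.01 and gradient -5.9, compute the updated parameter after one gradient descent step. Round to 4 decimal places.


w_new = w_old - lr * gradient
= -2.2 - 0.01 * -5.9
= -2.2 - (-0.059)
= -2.1410

-2.1410


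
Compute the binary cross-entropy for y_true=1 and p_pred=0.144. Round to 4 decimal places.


For y=1: Loss = -log(p)
= -log(0.144)
= -(-1.9379)
= 1.9379

1.9379


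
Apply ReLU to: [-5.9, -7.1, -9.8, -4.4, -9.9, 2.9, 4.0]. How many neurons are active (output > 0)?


ReLU(x) = max(0, x) for each element:
ReLU(-5.9) = 0
ReLU(-7.1) = 0
ReLU(-9.8) = 0
ReLU(-4.4) = 0
ReLU(-9.9) = 0
ReLU(2.9) = 2.9
ReLU(4.0) = 4.0
Active neurons (>0): 2

2


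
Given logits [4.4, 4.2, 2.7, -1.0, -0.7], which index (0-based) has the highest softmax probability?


Softmax is a monotonic transformation, so it preserves the argmax.
We need to find the index of the maximum logit.
Index 0: 4.4
Index 1: 4.2
Index 2: 2.7
Index 3: -1.0
Index 4: -0.7
Maximum logit = 4.4 at index 0

0


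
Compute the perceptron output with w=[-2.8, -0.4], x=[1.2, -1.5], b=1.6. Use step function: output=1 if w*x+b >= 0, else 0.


z = w . x + b
= -2.8*1.2 + -0.4*-1.5 + 1.6
= -3.36 + 0.6 + 1.6
= -2.76 + 1.6
= -1.16
Since z = -1.16 < 0, output = 0

0


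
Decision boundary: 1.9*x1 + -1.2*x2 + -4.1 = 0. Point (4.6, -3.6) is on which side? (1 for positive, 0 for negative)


Compute 1.9 * 4.6 + -1.2 * -3.6 + -4.1
= 8.74 + 4.32 + -4.1
= 8.96
Since 8.96 >= 0, the point is on the positive side.

1


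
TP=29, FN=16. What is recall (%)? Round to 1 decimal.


Recall = TP / (TP + FN) * 100
= 29 / (29 + 16)
= 29 / 45
= 0.6444
= 64.4%

64.4


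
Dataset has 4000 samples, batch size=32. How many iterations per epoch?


Iterations per epoch = dataset_size / batch_size
= 4000 / 32
= 125

125


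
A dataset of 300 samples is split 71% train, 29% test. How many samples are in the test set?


Train samples = 300 * 71% = 213
Test samples = 300 - 213
= 87

87


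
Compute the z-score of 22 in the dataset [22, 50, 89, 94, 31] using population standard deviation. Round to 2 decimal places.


Mean = (22 + 50 + 89 + 94 + 31) / 5 = 57.2
Variance = sum((x_i - mean)^2) / n = 868.56
Std = sqrt(868.56) = 29.4713
Z = (x - mean) / std
= (22 - 57.2) / 29.4713
= -35.2 / 29.4713
= -1.19

-1.19


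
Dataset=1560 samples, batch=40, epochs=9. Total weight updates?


Iterations per epoch = 1560 / 40 = 39
Total updates = iterations_per_epoch * epochs
= 39 * 9
= 351

351


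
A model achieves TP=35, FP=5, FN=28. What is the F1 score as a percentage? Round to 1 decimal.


Precision = TP / (TP + FP) = 35 / 40 = 0.875
Recall = TP / (TP + FN) = 35 / 63 = 0.5556
F1 = 2 * P * R / (P + R)
= 2 * 0.875 * 0.5556 / (0.875 + 0.5556)
= 0.9722 / 1.4306
= 0.6796
As percentage: 68.0%

68.0


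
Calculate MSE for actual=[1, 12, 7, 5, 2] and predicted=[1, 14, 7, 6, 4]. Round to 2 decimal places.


Differences: [0, -2, 0, -1, -2]
Squared errors: [0, 4, 0, 1, 4]
Sum of squared errors = 9
MSE = 9 / 5 = 1.80

1.80


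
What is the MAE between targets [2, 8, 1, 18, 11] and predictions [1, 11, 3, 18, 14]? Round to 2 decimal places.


Absolute errors: [1, 3, 2, 0, 3]
Sum of absolute errors = 9
MAE = 9 / 5 = 1.80

1.80


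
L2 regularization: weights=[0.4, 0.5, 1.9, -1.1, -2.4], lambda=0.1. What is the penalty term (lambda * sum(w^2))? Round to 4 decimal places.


Squaring each weight:
0.4^2 = 0.16
0.5^2 = 0.25
1.9^2 = 3.61
(-1.1)^2 = 1.21
(-2.4)^2 = 5.76
Sum of squares = 10.99
Penalty = 0.1 * 10.99 = 1.0990

1.0990


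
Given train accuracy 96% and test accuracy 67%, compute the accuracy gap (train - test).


Gap = train_accuracy - test_accuracy
= 96 - 67
= 29%
This large gap strongly indicates overfitting.

29


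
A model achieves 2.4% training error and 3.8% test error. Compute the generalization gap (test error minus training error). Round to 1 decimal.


Generalization gap = test_error - train_error
= 3.8 - 2.4
= 1.4%
A small gap suggests good generalization.

1.4


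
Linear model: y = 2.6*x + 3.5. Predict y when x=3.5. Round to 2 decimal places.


y = 2.6 * 3.5 + (3.5)
= 9.1 + (3.5)
= 12.60

12.60


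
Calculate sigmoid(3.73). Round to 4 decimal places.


sigmoid(z) = 1 / (1 + exp(-z))
exp(-(3.73)) = exp(-3.73) = 0.024
1 + 0.024 = 1.024
1 / 1.024 = 0.9766

0.9766


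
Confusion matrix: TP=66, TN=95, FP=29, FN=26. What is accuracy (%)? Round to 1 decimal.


Accuracy = (TP + TN) / (TP + TN + FP + FN) * 100
= (66 + 95) / (66 + 95 + 29 + 26)
= 161 / 216
= 0.7454
= 74.5%

74.5


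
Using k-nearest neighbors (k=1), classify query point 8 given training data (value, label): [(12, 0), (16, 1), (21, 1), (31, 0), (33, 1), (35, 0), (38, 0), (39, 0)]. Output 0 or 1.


Distances from query 8:
Point 12 (class 0): distance = 4
K=1 nearest neighbors: classes = [0]
Votes for class 1: 0 / 1
Majority vote => class 0

0


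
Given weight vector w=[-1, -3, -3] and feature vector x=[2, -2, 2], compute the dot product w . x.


Element-wise products:
-1 * 2 = -2
-3 * -2 = 6
-3 * 2 = -6
Sum = -2 + 6 + -6
= -2

-2


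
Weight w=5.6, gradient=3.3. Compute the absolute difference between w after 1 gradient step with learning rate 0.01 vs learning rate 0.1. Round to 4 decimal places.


With lr=0.01: w_new = 5.6 - 0.01 * 3.3 = 5.567
With lr=0.1: w_new = 5.6 - 0.1 * 3.3 = 5.27
Absolute difference = |5.567 - 5.27|
= 0.2970

0.2970


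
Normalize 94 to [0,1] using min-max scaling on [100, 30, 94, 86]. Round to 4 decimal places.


Min = 30, Max = 100
Range = 100 - 30 = 70
Scaled = (x - min) / (max - min)
= (94 - 30) / 70
= 64 / 70
= 0.9143

0.9143


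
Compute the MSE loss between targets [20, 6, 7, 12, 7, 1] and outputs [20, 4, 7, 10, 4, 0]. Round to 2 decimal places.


Differences: [0, 2, 0, 2, 3, 1]
Squared errors: [0, 4, 0, 4, 9, 1]
Sum of squared errors = 18
MSE = 18 / 6 = 3.00

3.00


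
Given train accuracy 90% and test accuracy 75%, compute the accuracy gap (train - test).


Gap = train_accuracy - test_accuracy
= 90 - 75
= 15%
This gap suggests the model is overfitting.

15


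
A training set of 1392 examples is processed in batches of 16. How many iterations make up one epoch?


Iterations per epoch = dataset_size / batch_size
= 1392 / 16
= 87

87


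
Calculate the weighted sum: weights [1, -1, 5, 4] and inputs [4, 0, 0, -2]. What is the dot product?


Element-wise products:
1 * 4 = 4
-1 * 0 = 0
5 * 0 = 0
4 * -2 = -8
Sum = 4 + 0 + 0 + -8
= -4

-4


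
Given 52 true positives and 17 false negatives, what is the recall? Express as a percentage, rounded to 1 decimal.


Recall = TP / (TP + FN) * 100
= 52 / (52 + 17)
= 52 / 69
= 0.7536
= 75.4%

75.4


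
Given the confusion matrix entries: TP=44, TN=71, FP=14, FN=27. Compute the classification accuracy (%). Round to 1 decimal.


Accuracy = (TP + TN) / (TP + TN + FP + FN) * 100
= (44 + 71) / (44 + 71 + 14 + 27)
= 115 / 156
= 0.7372
= 73.7%

73.7


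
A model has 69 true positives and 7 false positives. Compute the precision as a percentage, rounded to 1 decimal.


Precision = TP / (TP + FP) * 100
= 69 / (69 + 7)
= 69 / 76
= 0.9079
= 90.8%

90.8


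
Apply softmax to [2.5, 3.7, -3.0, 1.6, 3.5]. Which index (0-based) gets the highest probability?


Softmax is a monotonic transformation, so it preserves the argmax.
We need to find the index of the maximum logit.
Index 0: 2.5
Index 1: 3.7
Index 2: -3.0
Index 3: 1.6
Index 4: 3.5
Maximum logit = 3.7 at index 1

1


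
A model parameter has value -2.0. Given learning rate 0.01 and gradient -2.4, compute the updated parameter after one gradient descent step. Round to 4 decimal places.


w_new = w_old - lr * gradient
= -2.0 - 0.01 * -2.4
= -2.0 - (-0.024)
= -1.9760

-1.9760


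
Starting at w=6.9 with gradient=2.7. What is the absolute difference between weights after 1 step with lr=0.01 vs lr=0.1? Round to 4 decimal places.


With lr=0.01: w_new = 6.9 - 0.01 * 2.7 = 6.873
With lr=0.1: w_new = 6.9 - 0.1 * 2.7 = 6.63
Absolute difference = |6.873 - 6.63|
= 0.2430

0.2430


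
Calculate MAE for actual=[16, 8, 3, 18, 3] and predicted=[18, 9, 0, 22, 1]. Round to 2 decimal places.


Absolute errors: [2, 1, 3, 4, 2]
Sum of absolute errors = 12
MAE = 12 / 5 = 2.40

2.40


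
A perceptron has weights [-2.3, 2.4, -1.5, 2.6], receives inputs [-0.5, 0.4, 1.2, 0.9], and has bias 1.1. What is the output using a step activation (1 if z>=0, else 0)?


z = w . x + b
= -2.3*-0.5 + 2.4*0.4 + -1.5*1.2 + 2.6*0.9 + 1.1
= 1.15 + 0.96 + -1.8 + 2.34 + 1.1
= 2.65 + 1.1
= 3.75
Since z = 3.75 >= 0, output = 1

1


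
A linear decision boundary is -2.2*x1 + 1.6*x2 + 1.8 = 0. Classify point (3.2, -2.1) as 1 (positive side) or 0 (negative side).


Compute -2.2 * 3.2 + 1.6 * -2.1 + 1.8
= -7.04 + -3.36 + 1.8
= -8.6
Since -8.6 < 0, the point is on the negative side.

0


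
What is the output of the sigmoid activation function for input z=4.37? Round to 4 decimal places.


sigmoid(z) = 1 / (1 + exp(-z))
exp(-(4.37)) = exp(-4.37) = 0.0127
1 + 0.0127 = 1.0127
1 / 1.0127 = 0.9875

0.9875


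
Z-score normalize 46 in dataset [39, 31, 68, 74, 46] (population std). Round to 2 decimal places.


Mean = (39 + 31 + 68 + 74 + 46) / 5 = 51.6
Variance = sum((x_i - mean)^2) / n = 277.04
Std = sqrt(277.04) = 16.6445
Z = (x - mean) / std
= (46 - 51.6) / 16.6445
= -5.6 / 16.6445
= -0.34

-0.34


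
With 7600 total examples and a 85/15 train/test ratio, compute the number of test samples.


Train samples = 7600 * 85% = 6460
Test samples = 7600 - 6460
= 1140

1140


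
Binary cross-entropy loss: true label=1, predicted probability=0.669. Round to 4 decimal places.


For y=1: Loss = -log(p)
= -log(0.669)
= -(-0.402)
= 0.4020

0.4020


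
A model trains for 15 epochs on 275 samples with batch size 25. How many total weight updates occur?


Iterations per epoch = 275 / 25 = 11
Total updates = iterations_per_epoch * epochs
= 11 * 15
= 165

165


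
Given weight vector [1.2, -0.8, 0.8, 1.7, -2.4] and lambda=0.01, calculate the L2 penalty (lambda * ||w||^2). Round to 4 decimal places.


Squaring each weight:
1.2^2 = 1.44
(-0.8)^2 = 0.64
0.8^2 = 0.64
1.7^2 = 2.89
(-2.4)^2 = 5.76
Sum of squares = 11.37
Penalty = 0.01 * 11.37 = 0.1137

0.1137


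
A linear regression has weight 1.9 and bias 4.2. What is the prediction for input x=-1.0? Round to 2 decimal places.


y = 1.9 * -1.0 + (4.2)
= -1.9 + (4.2)
= 2.30

2.30
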